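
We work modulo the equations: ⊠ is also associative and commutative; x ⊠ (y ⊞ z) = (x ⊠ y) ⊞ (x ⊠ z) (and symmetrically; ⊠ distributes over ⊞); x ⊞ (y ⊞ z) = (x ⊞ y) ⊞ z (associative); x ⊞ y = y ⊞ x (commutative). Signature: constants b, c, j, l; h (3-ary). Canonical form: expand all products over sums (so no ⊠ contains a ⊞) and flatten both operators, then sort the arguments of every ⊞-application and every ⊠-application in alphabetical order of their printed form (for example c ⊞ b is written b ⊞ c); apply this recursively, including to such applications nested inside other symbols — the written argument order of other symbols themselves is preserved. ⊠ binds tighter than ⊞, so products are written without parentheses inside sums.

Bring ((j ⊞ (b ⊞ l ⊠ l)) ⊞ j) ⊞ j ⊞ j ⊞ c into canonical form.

Un-nest:  j ⊞ b ⊞ l ⊠ l ⊞ j ⊞ j ⊞ j ⊞ c
Order the arguments:  b ⊞ c ⊞ j ⊞ j ⊞ j ⊞ j ⊞ l ⊠ l

Answer: b ⊞ c ⊞ j ⊞ j ⊞ j ⊞ j ⊞ l ⊠ l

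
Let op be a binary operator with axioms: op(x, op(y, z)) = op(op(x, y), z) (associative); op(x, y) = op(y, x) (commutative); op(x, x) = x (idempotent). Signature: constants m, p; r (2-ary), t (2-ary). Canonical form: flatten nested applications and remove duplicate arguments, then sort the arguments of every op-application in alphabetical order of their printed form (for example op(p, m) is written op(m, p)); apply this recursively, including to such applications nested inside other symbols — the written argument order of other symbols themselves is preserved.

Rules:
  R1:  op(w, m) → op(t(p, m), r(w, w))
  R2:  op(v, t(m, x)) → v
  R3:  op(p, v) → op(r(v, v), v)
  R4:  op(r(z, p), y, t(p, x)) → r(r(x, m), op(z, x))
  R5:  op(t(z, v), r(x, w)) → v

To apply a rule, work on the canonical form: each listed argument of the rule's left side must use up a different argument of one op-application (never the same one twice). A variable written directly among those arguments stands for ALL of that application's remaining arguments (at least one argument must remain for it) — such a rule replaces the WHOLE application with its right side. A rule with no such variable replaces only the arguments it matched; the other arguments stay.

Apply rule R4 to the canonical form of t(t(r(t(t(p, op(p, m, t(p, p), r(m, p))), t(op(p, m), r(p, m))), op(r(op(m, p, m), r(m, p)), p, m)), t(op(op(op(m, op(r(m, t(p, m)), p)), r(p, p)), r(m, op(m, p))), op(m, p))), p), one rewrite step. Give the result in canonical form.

Canonical form:  t(t(r(t(t(p, op(m, p, r(m, p), t(p, p))), t(op(m, p), r(p, m))), op(m, p, r(op(m, p), r(m, p)))), t(op(m, p, r(m, op(m, p)), r(m, t(p, m)), r(p, p)), op(m, p))), p)
Match R4:  consume r(m, p), t(p, p);  x := p, y := op(m, p), z := m
The variable takes the whole remainder — replace the entire application.
Result:  t(t(r(t(t(p, r(r(p, m), op(m, p))), t(op(m, p), r(p, m))), op(m, p, r(op(m, p), r(m, p)))), t(op(m, p, r(m, op(m, p)), r(m, t(p, m)), r(p, p)), op(m, p))), p)

Answer: t(t(r(t(t(p, r(r(p, m), op(m, p))), t(op(m, p), r(p, m))), op(m, p, r(op(m, p), r(m, p)))), t(op(m, p, r(m, op(m, p)), r(m, t(p, m)), r(p, p)), op(m, p))), p)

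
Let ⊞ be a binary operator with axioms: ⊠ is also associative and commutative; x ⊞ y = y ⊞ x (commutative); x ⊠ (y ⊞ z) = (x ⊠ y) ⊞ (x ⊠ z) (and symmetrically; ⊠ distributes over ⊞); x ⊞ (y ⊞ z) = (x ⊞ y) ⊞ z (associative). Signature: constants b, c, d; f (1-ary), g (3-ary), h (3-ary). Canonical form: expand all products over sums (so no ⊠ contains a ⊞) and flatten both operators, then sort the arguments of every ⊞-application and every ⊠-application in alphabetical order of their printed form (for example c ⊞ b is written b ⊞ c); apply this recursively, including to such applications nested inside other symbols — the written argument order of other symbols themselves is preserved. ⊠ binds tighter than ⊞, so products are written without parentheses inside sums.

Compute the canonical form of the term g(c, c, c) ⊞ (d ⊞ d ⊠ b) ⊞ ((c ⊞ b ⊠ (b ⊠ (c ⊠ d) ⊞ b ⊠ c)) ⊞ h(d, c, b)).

Answer: b ⊠ b ⊠ c ⊞ b ⊠ b ⊠ c ⊠ d ⊞ b ⊠ d ⊞ c ⊞ d ⊞ g(c, c, c) ⊞ h(d, c, b)

Derivation:
Distribute:  g(c, c, c) ⊞ d ⊞ b ⊠ d ⊞ c ⊞ b ⊠ b ⊠ c ⊠ d ⊞ b ⊠ b ⊠ c ⊞ h(d, c, b)
Order the arguments:  b ⊠ b ⊠ c ⊞ b ⊠ b ⊠ c ⊠ d ⊞ b ⊠ d ⊞ c ⊞ d ⊞ g(c, c, c) ⊞ h(d, c, b)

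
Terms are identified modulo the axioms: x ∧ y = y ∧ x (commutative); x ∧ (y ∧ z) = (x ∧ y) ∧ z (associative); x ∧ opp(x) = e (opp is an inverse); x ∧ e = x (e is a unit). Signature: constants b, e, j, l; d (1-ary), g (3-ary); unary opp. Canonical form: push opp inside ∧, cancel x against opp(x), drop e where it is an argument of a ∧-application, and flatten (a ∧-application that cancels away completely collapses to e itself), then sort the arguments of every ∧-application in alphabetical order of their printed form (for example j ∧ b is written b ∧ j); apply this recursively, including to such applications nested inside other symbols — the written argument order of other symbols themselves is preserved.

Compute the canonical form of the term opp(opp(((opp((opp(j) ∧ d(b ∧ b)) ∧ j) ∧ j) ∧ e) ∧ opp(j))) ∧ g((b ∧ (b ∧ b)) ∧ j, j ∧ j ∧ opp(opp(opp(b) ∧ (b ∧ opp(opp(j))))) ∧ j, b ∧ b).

Answer: g(b ∧ b ∧ b ∧ j, j ∧ j ∧ j ∧ j, b ∧ b) ∧ opp(d(b ∧ b))

Derivation:
Push opp inside:  distribute opp over ∧ and collapse double opp
Inverses cancel:  j cancels
Combine occurrences:  opp(d(b ∧ b)) ∧ g(b ∧ b ∧ b ∧ j, j ∧ j ∧ j ∧ j, b ∧ b)
Sort arguments:  g(b ∧ b ∧ b ∧ j, j ∧ j ∧ j ∧ j, b ∧ b) ∧ opp(d(b ∧ b))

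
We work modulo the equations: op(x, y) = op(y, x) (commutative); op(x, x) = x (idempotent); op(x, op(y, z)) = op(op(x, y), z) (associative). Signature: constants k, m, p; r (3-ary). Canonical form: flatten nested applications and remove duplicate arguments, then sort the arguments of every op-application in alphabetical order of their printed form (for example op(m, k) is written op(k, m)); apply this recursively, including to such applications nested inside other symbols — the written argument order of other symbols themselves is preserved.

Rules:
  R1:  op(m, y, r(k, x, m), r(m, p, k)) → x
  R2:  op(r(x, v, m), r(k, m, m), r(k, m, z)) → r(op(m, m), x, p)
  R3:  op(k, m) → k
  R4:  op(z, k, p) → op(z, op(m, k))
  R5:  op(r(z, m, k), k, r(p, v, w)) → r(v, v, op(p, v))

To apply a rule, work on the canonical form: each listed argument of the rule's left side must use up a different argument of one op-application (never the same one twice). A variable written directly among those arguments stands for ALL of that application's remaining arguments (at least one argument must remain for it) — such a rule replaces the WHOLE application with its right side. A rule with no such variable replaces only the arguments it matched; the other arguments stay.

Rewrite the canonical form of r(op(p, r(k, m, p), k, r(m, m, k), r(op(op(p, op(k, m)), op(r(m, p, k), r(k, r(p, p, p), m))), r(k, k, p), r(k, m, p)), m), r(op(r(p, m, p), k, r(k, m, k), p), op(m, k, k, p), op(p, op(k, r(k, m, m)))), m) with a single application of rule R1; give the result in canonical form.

Canonical form:  r(op(k, m, p, r(k, m, p), r(m, m, k), r(op(k, m, p, r(k, r(p, p, p), m), r(m, p, k)), r(k, k, p), r(k, m, p))), r(op(k, p, r(k, m, k), r(p, m, p)), op(k, m, p), op(k, p, r(k, m, m))), m)
R1 matches:  uses m, r(k, r(p, p, p), m), r(m, p, k);  x := r(p, p, p), y := op(k, p)
Every leftover argument binds to the variable; the entire application is replaced.
Giving:  r(op(k, m, p, r(k, m, p), r(m, m, k), r(r(p, p, p), r(k, k, p), r(k, m, p))), r(op(k, p, r(k, m, k), r(p, m, p)), op(k, m, p), op(k, p, r(k, m, m))), m)

Answer: r(op(k, m, p, r(k, m, p), r(m, m, k), r(r(p, p, p), r(k, k, p), r(k, m, p))), r(op(k, p, r(k, m, k), r(p, m, p)), op(k, m, p), op(k, p, r(k, m, m))), m)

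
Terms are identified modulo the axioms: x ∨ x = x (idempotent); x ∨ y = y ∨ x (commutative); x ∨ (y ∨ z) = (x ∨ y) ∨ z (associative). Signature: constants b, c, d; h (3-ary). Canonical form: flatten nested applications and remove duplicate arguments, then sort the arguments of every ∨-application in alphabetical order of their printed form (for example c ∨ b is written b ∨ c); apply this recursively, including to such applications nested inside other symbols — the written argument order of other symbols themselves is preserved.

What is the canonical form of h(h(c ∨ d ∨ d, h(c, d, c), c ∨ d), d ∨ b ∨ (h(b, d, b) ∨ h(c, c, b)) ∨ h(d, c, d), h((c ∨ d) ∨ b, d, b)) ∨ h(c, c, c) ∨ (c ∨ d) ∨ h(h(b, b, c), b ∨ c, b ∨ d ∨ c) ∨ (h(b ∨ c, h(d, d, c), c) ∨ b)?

Answer: b ∨ c ∨ d ∨ h(b ∨ c, h(d, d, c), c) ∨ h(c, c, c) ∨ h(h(b, b, c), b ∨ c, b ∨ c ∨ d) ∨ h(h(c ∨ d, h(c, d, c), c ∨ d), b ∨ d ∨ h(b, d, b) ∨ h(c, c, b) ∨ h(d, c, d), h(b ∨ c ∨ d, d, b))

Derivation:
Flatten:  h(h(c ∨ d ∨ d, h(c, d, c), c ∨ d), d ∨ b ∨ (h(b, d, b) ∨ h(c, c, b)) ∨ h(d, c, d), h((c ∨ d) ∨ b, d, b)) ∨ h(c, c, c) ∨ c ∨ d ∨ h(h(b, b, c), b ∨ c, b ∨ d ∨ c) ∨ h(b ∨ c, h(d, d, c), c) ∨ b
Canonicalize subterm:  h(h(c ∨ d ∨ d, h(c, d, c), c ∨ d), d ∨ b ∨ (h(b, d, b) ∨ h(c, c, b)) ∨ h(d, c, d), h((c ∨ d) ∨ b, d, b))  →  h(h(c ∨ d, h(c, d, c), c ∨ d), b ∨ d ∨ h(b, d, b) ∨ h(c, c, b) ∨ h(d, c, d), h(b ∨ c ∨ d, d, b))
Inside:  h(h(b, b, c), b ∨ c, b ∨ d ∨ c)  →  h(h(b, b, c), b ∨ c, b ∨ c ∨ d)
Sort:  b ∨ c ∨ d ∨ h(b ∨ c, h(d, d, c), c) ∨ h(c, c, c) ∨ h(h(b, b, c), b ∨ c, b ∨ c ∨ d) ∨ h(h(c ∨ d, h(c, d, c), c ∨ d), b ∨ d ∨ h(b, d, b) ∨ h(c, c, b) ∨ h(d, c, d), h(b ∨ c ∨ d, d, b))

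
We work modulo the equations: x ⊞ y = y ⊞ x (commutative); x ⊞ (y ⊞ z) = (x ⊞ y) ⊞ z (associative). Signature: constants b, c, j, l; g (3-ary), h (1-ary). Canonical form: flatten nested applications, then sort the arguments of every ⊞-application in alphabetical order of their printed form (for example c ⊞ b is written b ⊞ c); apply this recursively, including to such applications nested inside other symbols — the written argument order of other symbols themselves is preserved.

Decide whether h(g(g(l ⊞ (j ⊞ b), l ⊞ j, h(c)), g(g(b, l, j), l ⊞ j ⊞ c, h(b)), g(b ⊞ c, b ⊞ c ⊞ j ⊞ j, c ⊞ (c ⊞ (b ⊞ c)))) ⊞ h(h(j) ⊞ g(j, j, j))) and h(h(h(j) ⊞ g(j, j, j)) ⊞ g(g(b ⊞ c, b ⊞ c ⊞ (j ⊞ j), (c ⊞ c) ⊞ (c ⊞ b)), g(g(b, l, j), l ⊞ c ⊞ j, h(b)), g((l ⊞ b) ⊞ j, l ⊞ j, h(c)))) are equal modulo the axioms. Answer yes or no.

Left:  h(g(g(l ⊞ (j ⊞ b), l ⊞ j, h(c)), g(g(b, l, j), l ⊞ j ⊞ c, h(b)), g(b ⊞ c, b ⊞ c ⊞ j ⊞ j, c ⊞ (c ⊞ (b ⊞ c)))) ⊞ h(h(j) ⊞ g(j, j, j)))
  Work inside:  g(g(l ⊞ (j ⊞ b), l ⊞ j, h(c)), g(g(b, l, j), l ⊞ j ⊞ c, h(b)), g(b ⊞ c, b ⊞ c ⊞ j ⊞ j, c ⊞ (c ⊞ (b ⊞ c)))) ⊞ h(h(j) ⊞ g(j, j, j))
  Inside:  g(g(l ⊞ (j ⊞ b), l ⊞ j, h(c)), g(g(b, l, j), l ⊞ j ⊞ c, h(b)), g(b ⊞ c, b ⊞ c ⊞ j ⊞ j, c ⊞ (c ⊞ (b ⊞ c))))  →  g(g(b ⊞ j ⊞ l, j ⊞ l, h(c)), g(g(b, l, j), c ⊞ j ⊞ l, h(b)), g(b ⊞ c, b ⊞ c ⊞ j ⊞ j, b ⊞ c ⊞ c ⊞ c))
  Inside:  h(h(j) ⊞ g(j, j, j))  →  h(g(j, j, j) ⊞ h(j))
  Sort arguments:  g(g(b ⊞ j ⊞ l, j ⊞ l, h(c)), g(g(b, l, j), c ⊞ j ⊞ l, h(b)), g(b ⊞ c, b ⊞ c ⊞ j ⊞ j, b ⊞ c ⊞ c ⊞ c)) ⊞ h(g(j, j, j) ⊞ h(j))
  Reassemble:  h(g(g(b ⊞ j ⊞ l, j ⊞ l, h(c)), g(g(b, l, j), c ⊞ j ⊞ l, h(b)), g(b ⊞ c, b ⊞ c ⊞ j ⊞ j, b ⊞ c ⊞ c ⊞ c)) ⊞ h(g(j, j, j) ⊞ h(j)))
Right:  h(h(h(j) ⊞ g(j, j, j)) ⊞ g(g(b ⊞ c, b ⊞ c ⊞ (j ⊞ j), (c ⊞ c) ⊞ (c ⊞ b)), g(g(b, l, j), l ⊞ c ⊞ j, h(b)), g((l ⊞ b) ⊞ j, l ⊞ j, h(c))))
  Focus inside:  h(h(j) ⊞ g(j, j, j)) ⊞ g(g(b ⊞ c, b ⊞ c ⊞ (j ⊞ j), (c ⊞ c) ⊞ (c ⊞ b)), g(g(b, l, j), l ⊞ c ⊞ j, h(b)), g((l ⊞ b) ⊞ j, l ⊞ j, h(c)))
  Inside:  h(h(j) ⊞ g(j, j, j))  →  h(g(j, j, j) ⊞ h(j))
  Inside:  g(g(b ⊞ c, b ⊞ c ⊞ (j ⊞ j), (c ⊞ c) ⊞ (c ⊞ b)), g(g(b, l, j), l ⊞ c ⊞ j, h(b)), g((l ⊞ b) ⊞ j, l ⊞ j, h(c)))  →  g(g(b ⊞ c, b ⊞ c ⊞ j ⊞ j, b ⊞ c ⊞ c ⊞ c), g(g(b, l, j), c ⊞ j ⊞ l, h(b)), g(b ⊞ j ⊞ l, j ⊞ l, h(c)))
  Sort:  g(g(b ⊞ c, b ⊞ c ⊞ j ⊞ j, b ⊞ c ⊞ c ⊞ c), g(g(b, l, j), c ⊞ j ⊞ l, h(b)), g(b ⊞ j ⊞ l, j ⊞ l, h(c))) ⊞ h(g(j, j, j) ⊞ h(j))
  Rebuild:  h(g(g(b ⊞ c, b ⊞ c ⊞ j ⊞ j, b ⊞ c ⊞ c ⊞ c), g(g(b, l, j), c ⊞ j ⊞ l, h(b)), g(b ⊞ j ⊞ l, j ⊞ l, h(c))) ⊞ h(g(j, j, j) ⊞ h(j)))

Answer: no — h(g(g(b ⊞ j ⊞ l, j ⊞ l, h(c)), g(g(b, l, j), c ⊞ j ⊞ l, h(b)), g(b ⊞ c, b ⊞ c ⊞ j ⊞ j, b ⊞ c ⊞ c ⊞ c)) ⊞ h(g(j, j, j) ⊞ h(j))) vs h(g(g(b ⊞ c, b ⊞ c ⊞ j ⊞ j, b ⊞ c ⊞ c ⊞ c), g(g(b, l, j), c ⊞ j ⊞ l, h(b)), g(b ⊞ j ⊞ l, j ⊞ l, h(c))) ⊞ h(g(j, j, j) ⊞ h(j)))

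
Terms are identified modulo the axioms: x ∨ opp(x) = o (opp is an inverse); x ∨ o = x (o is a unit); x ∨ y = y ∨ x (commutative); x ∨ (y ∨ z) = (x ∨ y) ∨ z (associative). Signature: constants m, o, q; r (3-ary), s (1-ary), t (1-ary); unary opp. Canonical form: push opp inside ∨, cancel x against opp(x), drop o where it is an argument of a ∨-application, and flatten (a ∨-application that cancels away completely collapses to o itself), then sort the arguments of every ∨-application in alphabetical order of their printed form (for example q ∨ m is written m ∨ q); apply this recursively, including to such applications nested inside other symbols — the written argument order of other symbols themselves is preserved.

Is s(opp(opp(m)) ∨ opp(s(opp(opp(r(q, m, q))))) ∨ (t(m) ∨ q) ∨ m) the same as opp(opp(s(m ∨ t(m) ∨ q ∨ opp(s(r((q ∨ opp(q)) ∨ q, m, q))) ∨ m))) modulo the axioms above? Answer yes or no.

Answer: yes — both canonical forms are s(m ∨ m ∨ opp(s(r(q, m, q))) ∨ q ∨ t(m))

Derivation:
Left:  s(opp(opp(m)) ∨ opp(s(opp(opp(r(q, m, q))))) ∨ (t(m) ∨ q) ∨ m)
  Work inside:  opp(opp(m)) ∨ opp(s(opp(opp(r(q, m, q))))) ∨ (t(m) ∨ q) ∨ m
  Push opp inside:  distribute opp over ∨ and collapse double opp
  Collect terms:  m ∨ m ∨ opp(s(r(q, m, q))) ∨ t(m) ∨ q
  Order the arguments:  m ∨ m ∨ opp(s(r(q, m, q))) ∨ q ∨ t(m)
  Rebuild:  s(m ∨ m ∨ opp(s(r(q, m, q))) ∨ q ∨ t(m))
Right:  opp(opp(s(m ∨ t(m) ∨ q ∨ opp(s(r((q ∨ opp(q)) ∨ q, m, q))) ∨ m)))
  Push opp inside:  distribute opp over ∨ and collapse double opp
  Collect terms:  s(m ∨ m ∨ opp(s(r(q, m, q))) ∨ q ∨ t(m))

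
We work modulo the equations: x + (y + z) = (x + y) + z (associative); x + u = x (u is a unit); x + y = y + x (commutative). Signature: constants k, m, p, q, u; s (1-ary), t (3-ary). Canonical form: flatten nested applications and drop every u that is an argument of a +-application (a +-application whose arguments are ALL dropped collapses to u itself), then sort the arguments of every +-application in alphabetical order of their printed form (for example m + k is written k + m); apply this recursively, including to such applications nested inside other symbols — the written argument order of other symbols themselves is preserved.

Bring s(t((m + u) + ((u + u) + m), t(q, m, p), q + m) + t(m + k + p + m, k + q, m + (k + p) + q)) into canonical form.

Answer: s(t(k + m + m + p, k + q, k + m + p + q) + t(m + m, t(q, m, p), m + q))

Derivation:
Focus inside:  t((m + u) + ((u + u) + m), t(q, m, p), q + m) + t(m + k + p + m, k + q, m + (k + p) + q)
Canonicalize subterm:  t((m + u) + ((u + u) + m), t(q, m, p), q + m)  →  t(m + m, t(q, m, p), m + q)
Simplify inside:  t(m + k + p + m, k + q, m + (k + p) + q)  →  t(k + m + m + p, k + q, k + m + p + q)
Order the arguments:  t(k + m + m + p, k + q, k + m + p + q) + t(m + m, t(q, m, p), m + q)
Reassemble:  s(t(k + m + m + p, k + q, k + m + p + q) + t(m + m, t(q, m, p), m + q))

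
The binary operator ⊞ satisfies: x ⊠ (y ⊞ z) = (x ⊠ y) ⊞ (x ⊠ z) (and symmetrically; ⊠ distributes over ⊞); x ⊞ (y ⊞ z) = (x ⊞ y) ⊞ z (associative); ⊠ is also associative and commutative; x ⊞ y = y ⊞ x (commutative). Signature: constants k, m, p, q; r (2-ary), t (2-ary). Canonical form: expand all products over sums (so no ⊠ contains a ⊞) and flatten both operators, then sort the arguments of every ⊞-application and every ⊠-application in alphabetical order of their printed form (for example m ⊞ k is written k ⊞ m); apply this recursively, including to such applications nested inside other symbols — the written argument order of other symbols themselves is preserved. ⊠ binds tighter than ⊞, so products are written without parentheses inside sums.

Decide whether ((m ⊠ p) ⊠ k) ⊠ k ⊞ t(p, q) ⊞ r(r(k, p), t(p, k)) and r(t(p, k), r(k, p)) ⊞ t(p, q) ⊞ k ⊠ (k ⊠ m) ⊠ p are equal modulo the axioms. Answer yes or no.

Answer: no — k ⊠ k ⊠ m ⊠ p ⊞ r(r(k, p), t(p, k)) ⊞ t(p, q) vs k ⊠ k ⊠ m ⊠ p ⊞ r(t(p, k), r(k, p)) ⊞ t(p, q)

Derivation:
Left:  ((m ⊠ p) ⊠ k) ⊠ k ⊞ t(p, q) ⊞ r(r(k, p), t(p, k))
  Flatten:  k ⊠ k ⊠ m ⊠ p ⊞ t(p, q) ⊞ r(r(k, p), t(p, k))
  Sort:  k ⊠ k ⊠ m ⊠ p ⊞ r(r(k, p), t(p, k)) ⊞ t(p, q)
Right:  r(t(p, k), r(k, p)) ⊞ t(p, q) ⊞ k ⊠ (k ⊠ m) ⊠ p
  Merge nested applications:  r(t(p, k), r(k, p)) ⊞ t(p, q) ⊞ k ⊠ k ⊠ m ⊠ p
  Order the arguments:  k ⊠ k ⊠ m ⊠ p ⊞ r(t(p, k), r(k, p)) ⊞ t(p, q)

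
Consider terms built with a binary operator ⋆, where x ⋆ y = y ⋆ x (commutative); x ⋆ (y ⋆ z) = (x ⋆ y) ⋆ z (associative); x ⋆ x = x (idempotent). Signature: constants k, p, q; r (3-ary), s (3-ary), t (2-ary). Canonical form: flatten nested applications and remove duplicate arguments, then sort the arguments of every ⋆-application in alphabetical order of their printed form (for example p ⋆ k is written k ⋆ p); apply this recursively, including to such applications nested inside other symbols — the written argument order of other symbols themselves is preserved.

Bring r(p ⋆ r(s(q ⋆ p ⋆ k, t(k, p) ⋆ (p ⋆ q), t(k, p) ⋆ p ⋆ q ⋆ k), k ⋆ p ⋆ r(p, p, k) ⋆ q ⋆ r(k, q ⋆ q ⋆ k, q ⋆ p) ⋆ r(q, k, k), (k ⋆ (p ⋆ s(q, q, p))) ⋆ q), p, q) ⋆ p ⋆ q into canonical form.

Inside:  r(p ⋆ r(s(q ⋆ p ⋆ k, t(k, p) ⋆ (p ⋆ q), t(k, p) ⋆ p ⋆ q ⋆ k), k ⋆ p ⋆ r(p, p, k) ⋆ q ⋆ r(k, q ⋆ q ⋆ k, q ⋆ p) ⋆ r(q, k, k), (k ⋆ (p ⋆ s(q, q, p))) ⋆ q), p, q)  →  r(p ⋆ r(s(k ⋆ p ⋆ q, p ⋆ q ⋆ t(k, p), k ⋆ p ⋆ q ⋆ t(k, p)), k ⋆ p ⋆ q ⋆ r(k, k ⋆ q, p ⋆ q) ⋆ r(p, p, k) ⋆ r(q, k, k), k ⋆ p ⋆ q ⋆ s(q, q, p)), p, q)
Order the arguments:  p ⋆ q ⋆ r(p ⋆ r(s(k ⋆ p ⋆ q, p ⋆ q ⋆ t(k, p), k ⋆ p ⋆ q ⋆ t(k, p)), k ⋆ p ⋆ q ⋆ r(k, k ⋆ q, p ⋆ q) ⋆ r(p, p, k) ⋆ r(q, k, k), k ⋆ p ⋆ q ⋆ s(q, q, p)), p, q)

Answer: p ⋆ q ⋆ r(p ⋆ r(s(k ⋆ p ⋆ q, p ⋆ q ⋆ t(k, p), k ⋆ p ⋆ q ⋆ t(k, p)), k ⋆ p ⋆ q ⋆ r(k, k ⋆ q, p ⋆ q) ⋆ r(p, p, k) ⋆ r(q, k, k), k ⋆ p ⋆ q ⋆ s(q, q, p)), p, q)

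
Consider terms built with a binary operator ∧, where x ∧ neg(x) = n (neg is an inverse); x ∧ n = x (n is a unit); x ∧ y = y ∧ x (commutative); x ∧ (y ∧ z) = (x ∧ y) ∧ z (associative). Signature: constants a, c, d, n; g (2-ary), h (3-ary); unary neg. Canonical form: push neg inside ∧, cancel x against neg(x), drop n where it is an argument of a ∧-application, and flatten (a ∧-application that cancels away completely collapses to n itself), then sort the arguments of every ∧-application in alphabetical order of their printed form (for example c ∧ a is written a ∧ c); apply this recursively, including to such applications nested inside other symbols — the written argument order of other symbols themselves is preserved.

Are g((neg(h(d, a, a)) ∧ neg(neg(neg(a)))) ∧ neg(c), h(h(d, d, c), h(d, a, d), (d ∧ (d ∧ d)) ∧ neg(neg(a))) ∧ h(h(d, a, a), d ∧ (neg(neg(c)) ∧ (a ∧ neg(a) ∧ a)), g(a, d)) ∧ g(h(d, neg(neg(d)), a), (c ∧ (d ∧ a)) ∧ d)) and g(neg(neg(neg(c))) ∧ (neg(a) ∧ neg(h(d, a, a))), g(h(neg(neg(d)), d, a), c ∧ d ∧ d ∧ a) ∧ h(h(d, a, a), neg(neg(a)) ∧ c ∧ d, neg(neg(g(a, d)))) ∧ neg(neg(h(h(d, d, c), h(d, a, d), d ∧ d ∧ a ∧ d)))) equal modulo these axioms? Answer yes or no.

Answer: yes — both canonical forms are g(neg(a) ∧ neg(c) ∧ neg(h(d, a, a)), g(h(d, d, a), a ∧ c ∧ d ∧ d) ∧ h(h(d, a, a), a ∧ c ∧ d, g(a, d)) ∧ h(h(d, d, c), h(d, a, d), a ∧ d ∧ d ∧ d))

Derivation:
Left:  g((neg(h(d, a, a)) ∧ neg(neg(neg(a)))) ∧ neg(c), h(h(d, d, c), h(d, a, d), (d ∧ (d ∧ d)) ∧ neg(neg(a))) ∧ h(h(d, a, a), d ∧ (neg(neg(c)) ∧ (a ∧ neg(a) ∧ a)), g(a, d)) ∧ g(h(d, neg(neg(d)), a), (c ∧ (d ∧ a)) ∧ d))
  Work inside:  h(h(d, d, c), h(d, a, d), (d ∧ (d ∧ d)) ∧ neg(neg(a))) ∧ h(h(d, a, a), d ∧ (neg(neg(c)) ∧ (a ∧ neg(a) ∧ a)), g(a, d)) ∧ g(h(d, neg(neg(d)), a), (c ∧ (d ∧ a)) ∧ d)
  Push neg inside:  distribute neg over ∧ and collapse double neg
  Collect terms:  h(h(d, d, c), h(d, a, d), a ∧ d ∧ d ∧ d) ∧ h(h(d, a, a), a ∧ c ∧ d, g(a, d)) ∧ g(h(d, d, a), a ∧ c ∧ d ∧ d)
  Sort arguments:  g(h(d, d, a), a ∧ c ∧ d ∧ d) ∧ h(h(d, a, a), a ∧ c ∧ d, g(a, d)) ∧ h(h(d, d, c), h(d, a, d), a ∧ d ∧ d ∧ d)
  Reassemble:  g(neg(a) ∧ neg(c) ∧ neg(h(d, a, a)), g(h(d, d, a), a ∧ c ∧ d ∧ d) ∧ h(h(d, a, a), a ∧ c ∧ d, g(a, d)) ∧ h(h(d, d, c), h(d, a, d), a ∧ d ∧ d ∧ d))
Right:  g(neg(neg(neg(c))) ∧ (neg(a) ∧ neg(h(d, a, a))), g(h(neg(neg(d)), d, a), c ∧ d ∧ d ∧ a) ∧ h(h(d, a, a), neg(neg(a)) ∧ c ∧ d, neg(neg(g(a, d)))) ∧ neg(neg(h(h(d, d, c), h(d, a, d), d ∧ d ∧ a ∧ d))))
  Focus inside:  g(h(neg(neg(d)), d, a), c ∧ d ∧ d ∧ a) ∧ h(h(d, a, a), neg(neg(a)) ∧ c ∧ d, neg(neg(g(a, d)))) ∧ neg(neg(h(h(d, d, c), h(d, a, d), d ∧ d ∧ a ∧ d)))
  Push neg inside:  distribute neg over ∧ and collapse double neg
  Combine occurrences:  g(h(d, d, a), a ∧ c ∧ d ∧ d) ∧ h(h(d, a, a), a ∧ c ∧ d, g(a, d)) ∧ h(h(d, d, c), h(d, a, d), a ∧ d ∧ d ∧ d)
  Put back:  g(neg(a) ∧ neg(c) ∧ neg(h(d, a, a)), g(h(d, d, a), a ∧ c ∧ d ∧ d) ∧ h(h(d, a, a), a ∧ c ∧ d, g(a, d)) ∧ h(h(d, d, c), h(d, a, d), a ∧ d ∧ d ∧ d))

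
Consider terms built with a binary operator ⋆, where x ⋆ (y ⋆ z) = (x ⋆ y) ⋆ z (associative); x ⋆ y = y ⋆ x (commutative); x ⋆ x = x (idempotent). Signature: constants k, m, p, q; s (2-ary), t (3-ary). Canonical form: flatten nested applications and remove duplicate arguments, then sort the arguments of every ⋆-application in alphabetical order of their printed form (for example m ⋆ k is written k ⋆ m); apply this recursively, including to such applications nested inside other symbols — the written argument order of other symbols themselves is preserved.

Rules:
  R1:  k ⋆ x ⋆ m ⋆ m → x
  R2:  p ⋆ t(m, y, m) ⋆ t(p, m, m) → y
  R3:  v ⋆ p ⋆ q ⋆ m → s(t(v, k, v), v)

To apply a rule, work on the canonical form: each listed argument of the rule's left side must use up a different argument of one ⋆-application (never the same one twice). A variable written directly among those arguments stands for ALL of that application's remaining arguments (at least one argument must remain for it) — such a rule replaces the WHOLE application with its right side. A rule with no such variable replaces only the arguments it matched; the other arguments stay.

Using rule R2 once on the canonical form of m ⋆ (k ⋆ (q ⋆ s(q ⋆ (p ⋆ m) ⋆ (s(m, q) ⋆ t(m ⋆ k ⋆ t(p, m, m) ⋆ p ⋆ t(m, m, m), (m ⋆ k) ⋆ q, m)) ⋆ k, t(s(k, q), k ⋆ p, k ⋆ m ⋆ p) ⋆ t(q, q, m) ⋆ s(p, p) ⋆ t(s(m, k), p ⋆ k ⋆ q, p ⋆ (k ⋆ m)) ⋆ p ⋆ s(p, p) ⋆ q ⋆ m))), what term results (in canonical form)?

Canonical form:  k ⋆ m ⋆ q ⋆ s(k ⋆ m ⋆ p ⋆ q ⋆ s(m, q) ⋆ t(k ⋆ m ⋆ p ⋆ t(m, m, m) ⋆ t(p, m, m), k ⋆ m ⋆ q, m), m ⋆ p ⋆ q ⋆ s(p, p) ⋆ t(q, q, m) ⋆ t(s(k, q), k ⋆ p, k ⋆ m ⋆ p) ⋆ t(s(m, k), k ⋆ p ⋆ q, k ⋆ m ⋆ p))
R2 matches:  uses p, t(m, m, m), t(p, m, m);  y := m
Result:  k ⋆ m ⋆ q ⋆ s(k ⋆ m ⋆ p ⋆ q ⋆ s(m, q) ⋆ t(k ⋆ m, k ⋆ m ⋆ q, m), m ⋆ p ⋆ q ⋆ s(p, p) ⋆ t(q, q, m) ⋆ t(s(k, q), k ⋆ p, k ⋆ m ⋆ p) ⋆ t(s(m, k), k ⋆ p ⋆ q, k ⋆ m ⋆ p))

Answer: k ⋆ m ⋆ q ⋆ s(k ⋆ m ⋆ p ⋆ q ⋆ s(m, q) ⋆ t(k ⋆ m, k ⋆ m ⋆ q, m), m ⋆ p ⋆ q ⋆ s(p, p) ⋆ t(q, q, m) ⋆ t(s(k, q), k ⋆ p, k ⋆ m ⋆ p) ⋆ t(s(m, k), k ⋆ p ⋆ q, k ⋆ m ⋆ p))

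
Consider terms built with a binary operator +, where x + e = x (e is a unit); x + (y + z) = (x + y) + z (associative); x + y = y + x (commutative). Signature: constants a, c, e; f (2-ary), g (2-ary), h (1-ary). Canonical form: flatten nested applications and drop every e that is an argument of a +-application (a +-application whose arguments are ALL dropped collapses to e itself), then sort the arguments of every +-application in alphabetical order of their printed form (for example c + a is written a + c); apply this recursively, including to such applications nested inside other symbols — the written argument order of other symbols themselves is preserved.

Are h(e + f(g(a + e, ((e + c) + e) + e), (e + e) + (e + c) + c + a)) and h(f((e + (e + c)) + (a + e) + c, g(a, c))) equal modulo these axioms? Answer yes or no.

Answer: no — h(f(g(a, c), a + c + c)) vs h(f(a + c + c, g(a, c)))

Derivation:
Left:  h(e + f(g(a + e, ((e + c) + e) + e), (e + e) + (e + c) + c + a))
  Work inside:  e + f(g(a + e, ((e + c) + e) + e), (e + e) + (e + c) + c + a)
  Canonicalize subterm:  f(g(a + e, ((e + c) + e) + e), (e + e) + (e + c) + c + a)  →  f(g(a, c), a + c + c)
  Drop the unit:  drop e
  Sort arguments:  f(g(a, c), a + c + c)
  Reassemble:  h(f(g(a, c), a + c + c))
Right:  h(f((e + (e + c)) + (a + e) + c, g(a, c)))
  Work inside:  (e + (e + c)) + (a + e) + c
  Flatten:  e + e + c + a + e + c
  Units out:  drop e (×3)
  Sort:  a + c + c
  Put back:  h(f(a + c + c, g(a, c)))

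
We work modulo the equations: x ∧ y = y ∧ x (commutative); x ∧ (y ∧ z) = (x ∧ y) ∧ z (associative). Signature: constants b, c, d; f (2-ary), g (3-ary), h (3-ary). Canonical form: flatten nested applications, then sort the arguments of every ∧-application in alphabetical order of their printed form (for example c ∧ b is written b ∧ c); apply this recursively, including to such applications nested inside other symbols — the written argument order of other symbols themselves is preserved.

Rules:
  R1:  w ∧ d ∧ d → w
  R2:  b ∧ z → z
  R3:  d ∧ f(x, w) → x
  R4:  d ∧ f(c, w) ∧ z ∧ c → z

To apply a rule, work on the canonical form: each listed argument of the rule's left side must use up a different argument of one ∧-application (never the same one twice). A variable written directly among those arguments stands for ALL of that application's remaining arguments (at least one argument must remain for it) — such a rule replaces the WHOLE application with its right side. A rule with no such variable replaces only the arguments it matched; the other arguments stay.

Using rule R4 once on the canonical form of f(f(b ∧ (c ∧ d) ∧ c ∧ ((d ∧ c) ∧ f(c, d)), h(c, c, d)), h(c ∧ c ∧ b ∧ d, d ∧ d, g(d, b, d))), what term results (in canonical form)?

Answer: f(f(b ∧ c ∧ c ∧ d, h(c, c, d)), h(b ∧ c ∧ c ∧ d, d ∧ d, g(d, b, d)))

Derivation:
Canonical form:  f(f(b ∧ c ∧ c ∧ c ∧ d ∧ d ∧ f(c, d), h(c, c, d)), h(b ∧ c ∧ c ∧ d, d ∧ d, g(d, b, d)))
Match R4:  consume c, d, f(c, d);  w := d, z := b ∧ c ∧ c ∧ d
Every leftover argument binds to the variable; the entire application is replaced.
Result:  f(f(b ∧ c ∧ c ∧ d, h(c, c, d)), h(b ∧ c ∧ c ∧ d, d ∧ d, g(d, b, d)))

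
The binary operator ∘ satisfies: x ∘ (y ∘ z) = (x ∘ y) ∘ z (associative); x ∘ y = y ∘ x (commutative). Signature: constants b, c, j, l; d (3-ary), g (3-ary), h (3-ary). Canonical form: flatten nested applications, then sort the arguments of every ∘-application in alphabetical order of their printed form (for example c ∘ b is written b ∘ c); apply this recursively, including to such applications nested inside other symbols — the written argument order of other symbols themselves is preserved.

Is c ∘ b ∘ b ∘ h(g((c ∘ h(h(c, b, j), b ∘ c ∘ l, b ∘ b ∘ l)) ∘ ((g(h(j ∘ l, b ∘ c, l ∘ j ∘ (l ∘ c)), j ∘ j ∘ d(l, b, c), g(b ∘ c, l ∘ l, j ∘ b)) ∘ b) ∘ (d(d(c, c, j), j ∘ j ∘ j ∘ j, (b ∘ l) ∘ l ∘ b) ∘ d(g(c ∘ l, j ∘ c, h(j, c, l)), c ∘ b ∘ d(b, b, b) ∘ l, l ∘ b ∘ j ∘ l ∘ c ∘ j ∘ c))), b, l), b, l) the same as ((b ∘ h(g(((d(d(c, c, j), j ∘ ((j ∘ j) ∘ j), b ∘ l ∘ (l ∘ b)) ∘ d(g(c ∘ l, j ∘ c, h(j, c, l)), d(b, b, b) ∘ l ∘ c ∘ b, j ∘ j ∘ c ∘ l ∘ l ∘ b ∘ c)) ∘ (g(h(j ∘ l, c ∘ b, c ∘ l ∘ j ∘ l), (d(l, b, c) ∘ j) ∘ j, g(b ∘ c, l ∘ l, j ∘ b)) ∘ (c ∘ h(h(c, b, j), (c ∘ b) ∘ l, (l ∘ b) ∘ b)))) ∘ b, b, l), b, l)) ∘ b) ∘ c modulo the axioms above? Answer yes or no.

Answer: yes — both canonical forms are b ∘ b ∘ c ∘ h(g(b ∘ c ∘ d(d(c, c, j), j ∘ j ∘ j ∘ j, b ∘ b ∘ l ∘ l) ∘ d(g(c ∘ l, c ∘ j, h(j, c, l)), b ∘ c ∘ d(b, b, b) ∘ l, b ∘ c ∘ c ∘ j ∘ j ∘ l ∘ l) ∘ g(h(j ∘ l, b ∘ c, c ∘ j ∘ l ∘ l), d(l, b, c) ∘ j ∘ j, g(b ∘ c, l ∘ l, b ∘ j)) ∘ h(h(c, b, j), b ∘ c ∘ l, b ∘ b ∘ l), b, l), b, l)

Derivation:
Left:  c ∘ b ∘ b ∘ h(g((c ∘ h(h(c, b, j), b ∘ c ∘ l, b ∘ b ∘ l)) ∘ ((g(h(j ∘ l, b ∘ c, l ∘ j ∘ (l ∘ c)), j ∘ j ∘ d(l, b, c), g(b ∘ c, l ∘ l, j ∘ b)) ∘ b) ∘ (d(d(c, c, j), j ∘ j ∘ j ∘ j, (b ∘ l) ∘ l ∘ b) ∘ d(g(c ∘ l, j ∘ c, h(j, c, l)), c ∘ b ∘ d(b, b, b) ∘ l, l ∘ b ∘ j ∘ l ∘ c ∘ j ∘ c))), b, l), b, l)
  Inside:  h(g((c ∘ h(h(c, b, j), b ∘ c ∘ l, b ∘ b ∘ l)) ∘ ((g(h(j ∘ l, b ∘ c, l ∘ j ∘ (l ∘ c)), j ∘ j ∘ d(l, b, c), g(b ∘ c, l ∘ l, j ∘ b)) ∘ b) ∘ (d(d(c, c, j), j ∘ j ∘ j ∘ j, (b ∘ l) ∘ l ∘ b) ∘ d(g(c ∘ l, j ∘ c, h(j, c, l)), c ∘ b ∘ d(b, b, b) ∘ l, l ∘ b ∘ j ∘ l ∘ c ∘ j ∘ c))), b, l), b, l)  →  h(g(b ∘ c ∘ d(d(c, c, j), j ∘ j ∘ j ∘ j, b ∘ b ∘ l ∘ l) ∘ d(g(c ∘ l, c ∘ j, h(j, c, l)), b ∘ c ∘ d(b, b, b) ∘ l, b ∘ c ∘ c ∘ j ∘ j ∘ l ∘ l) ∘ g(h(j ∘ l, b ∘ c, c ∘ j ∘ l ∘ l), d(l, b, c) ∘ j ∘ j, g(b ∘ c, l ∘ l, b ∘ j)) ∘ h(h(c, b, j), b ∘ c ∘ l, b ∘ b ∘ l), b, l), b, l)
  Sort arguments:  b ∘ b ∘ c ∘ h(g(b ∘ c ∘ d(d(c, c, j), j ∘ j ∘ j ∘ j, b ∘ b ∘ l ∘ l) ∘ d(g(c ∘ l, c ∘ j, h(j, c, l)), b ∘ c ∘ d(b, b, b) ∘ l, b ∘ c ∘ c ∘ j ∘ j ∘ l ∘ l) ∘ g(h(j ∘ l, b ∘ c, c ∘ j ∘ l ∘ l), d(l, b, c) ∘ j ∘ j, g(b ∘ c, l ∘ l, b ∘ j)) ∘ h(h(c, b, j), b ∘ c ∘ l, b ∘ b ∘ l), b, l), b, l)
Right:  ((b ∘ h(g(((d(d(c, c, j), j ∘ ((j ∘ j) ∘ j), b ∘ l ∘ (l ∘ b)) ∘ d(g(c ∘ l, j ∘ c, h(j, c, l)), d(b, b, b) ∘ l ∘ c ∘ b, j ∘ j ∘ c ∘ l ∘ l ∘ b ∘ c)) ∘ (g(h(j ∘ l, c ∘ b, c ∘ l ∘ j ∘ l), (d(l, b, c) ∘ j) ∘ j, g(b ∘ c, l ∘ l, j ∘ b)) ∘ (c ∘ h(h(c, b, j), (c ∘ b) ∘ l, (l ∘ b) ∘ b)))) ∘ b, b, l), b, l)) ∘ b) ∘ c
  Un-nest:  b ∘ h(g(((d(d(c, c, j), j ∘ ((j ∘ j) ∘ j), b ∘ l ∘ (l ∘ b)) ∘ d(g(c ∘ l, j ∘ c, h(j, c, l)), d(b, b, b) ∘ l ∘ c ∘ b, j ∘ j ∘ c ∘ l ∘ l ∘ b ∘ c)) ∘ (g(h(j ∘ l, c ∘ b, c ∘ l ∘ j ∘ l), (d(l, b, c) ∘ j) ∘ j, g(b ∘ c, l ∘ l, j ∘ b)) ∘ (c ∘ h(h(c, b, j), (c ∘ b) ∘ l, (l ∘ b) ∘ b)))) ∘ b, b, l), b, l) ∘ b ∘ c
  Canonicalize subterm:  h(g(((d(d(c, c, j), j ∘ ((j ∘ j) ∘ j), b ∘ l ∘ (l ∘ b)) ∘ d(g(c ∘ l, j ∘ c, h(j, c, l)), d(b, b, b) ∘ l ∘ c ∘ b, j ∘ j ∘ c ∘ l ∘ l ∘ b ∘ c)) ∘ (g(h(j ∘ l, c ∘ b, c ∘ l ∘ j ∘ l), (d(l, b, c) ∘ j) ∘ j, g(b ∘ c, l ∘ l, j ∘ b)) ∘ (c ∘ h(h(c, b, j), (c ∘ b) ∘ l, (l ∘ b) ∘ b)))) ∘ b, b, l), b, l)  →  h(g(b ∘ c ∘ d(d(c, c, j), j ∘ j ∘ j ∘ j, b ∘ b ∘ l ∘ l) ∘ d(g(c ∘ l, c ∘ j, h(j, c, l)), b ∘ c ∘ d(b, b, b) ∘ l, b ∘ c ∘ c ∘ j ∘ j ∘ l ∘ l) ∘ g(h(j ∘ l, b ∘ c, c ∘ j ∘ l ∘ l), d(l, b, c) ∘ j ∘ j, g(b ∘ c, l ∘ l, b ∘ j)) ∘ h(h(c, b, j), b ∘ c ∘ l, b ∘ b ∘ l), b, l), b, l)
  Order the arguments:  b ∘ b ∘ c ∘ h(g(b ∘ c ∘ d(d(c, c, j), j ∘ j ∘ j ∘ j, b ∘ b ∘ l ∘ l) ∘ d(g(c ∘ l, c ∘ j, h(j, c, l)), b ∘ c ∘ d(b, b, b) ∘ l, b ∘ c ∘ c ∘ j ∘ j ∘ l ∘ l) ∘ g(h(j ∘ l, b ∘ c, c ∘ j ∘ l ∘ l), d(l, b, c) ∘ j ∘ j, g(b ∘ c, l ∘ l, b ∘ j)) ∘ h(h(c, b, j), b ∘ c ∘ l, b ∘ b ∘ l), b, l), b, l)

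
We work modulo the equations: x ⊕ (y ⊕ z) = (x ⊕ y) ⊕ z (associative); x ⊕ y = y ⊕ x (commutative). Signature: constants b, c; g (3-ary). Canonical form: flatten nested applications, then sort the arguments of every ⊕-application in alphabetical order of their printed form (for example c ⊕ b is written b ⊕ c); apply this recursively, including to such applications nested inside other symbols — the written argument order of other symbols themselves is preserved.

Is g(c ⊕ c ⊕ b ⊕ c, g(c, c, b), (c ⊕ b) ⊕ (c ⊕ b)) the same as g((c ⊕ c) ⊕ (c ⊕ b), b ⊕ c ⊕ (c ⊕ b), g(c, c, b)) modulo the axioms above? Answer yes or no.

Left:  g(c ⊕ c ⊕ b ⊕ c, g(c, c, b), (c ⊕ b) ⊕ (c ⊕ b))
  Work inside:  (c ⊕ b) ⊕ (c ⊕ b)
  Un-nest:  c ⊕ b ⊕ c ⊕ b
  Sort:  b ⊕ b ⊕ c ⊕ c
  Reassemble:  g(b ⊕ c ⊕ c ⊕ c, g(c, c, b), b ⊕ b ⊕ c ⊕ c)
Right:  g((c ⊕ c) ⊕ (c ⊕ b), b ⊕ c ⊕ (c ⊕ b), g(c, c, b))
  Focus inside:  (c ⊕ c) ⊕ (c ⊕ b)
  Flatten:  c ⊕ c ⊕ c ⊕ b
  Sort:  b ⊕ c ⊕ c ⊕ c
  Reassemble:  g(b ⊕ c ⊕ c ⊕ c, b ⊕ b ⊕ c ⊕ c, g(c, c, b))

Answer: no — g(b ⊕ c ⊕ c ⊕ c, g(c, c, b), b ⊕ b ⊕ c ⊕ c) vs g(b ⊕ c ⊕ c ⊕ c, b ⊕ b ⊕ c ⊕ c, g(c, c, b))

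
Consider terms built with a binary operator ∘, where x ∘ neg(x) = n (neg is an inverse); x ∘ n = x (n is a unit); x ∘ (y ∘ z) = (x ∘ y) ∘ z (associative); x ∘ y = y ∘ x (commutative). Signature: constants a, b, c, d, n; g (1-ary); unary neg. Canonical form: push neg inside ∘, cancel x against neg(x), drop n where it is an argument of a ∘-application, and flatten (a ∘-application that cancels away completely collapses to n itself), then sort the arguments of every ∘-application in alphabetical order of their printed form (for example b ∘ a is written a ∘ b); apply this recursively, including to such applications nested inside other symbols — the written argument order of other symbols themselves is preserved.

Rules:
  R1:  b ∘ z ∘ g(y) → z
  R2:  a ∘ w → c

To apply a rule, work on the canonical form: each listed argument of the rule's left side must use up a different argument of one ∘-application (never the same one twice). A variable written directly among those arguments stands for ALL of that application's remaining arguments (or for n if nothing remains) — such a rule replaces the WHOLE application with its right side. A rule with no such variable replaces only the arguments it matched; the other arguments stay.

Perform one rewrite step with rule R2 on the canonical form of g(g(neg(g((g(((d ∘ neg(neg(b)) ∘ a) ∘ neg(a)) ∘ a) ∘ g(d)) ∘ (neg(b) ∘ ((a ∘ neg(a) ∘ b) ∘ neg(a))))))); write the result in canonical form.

Canonical form:  g(g(neg(g(g(a ∘ b ∘ d) ∘ g(d) ∘ neg(a)))))
Apply R2:  consuming a;  w := b ∘ d
The extension variable absorbs all remaining arguments, so the whole application is rewritten.
Giving:  g(g(neg(g(g(c) ∘ g(d) ∘ neg(a)))))

Answer: g(g(neg(g(g(c) ∘ g(d) ∘ neg(a)))))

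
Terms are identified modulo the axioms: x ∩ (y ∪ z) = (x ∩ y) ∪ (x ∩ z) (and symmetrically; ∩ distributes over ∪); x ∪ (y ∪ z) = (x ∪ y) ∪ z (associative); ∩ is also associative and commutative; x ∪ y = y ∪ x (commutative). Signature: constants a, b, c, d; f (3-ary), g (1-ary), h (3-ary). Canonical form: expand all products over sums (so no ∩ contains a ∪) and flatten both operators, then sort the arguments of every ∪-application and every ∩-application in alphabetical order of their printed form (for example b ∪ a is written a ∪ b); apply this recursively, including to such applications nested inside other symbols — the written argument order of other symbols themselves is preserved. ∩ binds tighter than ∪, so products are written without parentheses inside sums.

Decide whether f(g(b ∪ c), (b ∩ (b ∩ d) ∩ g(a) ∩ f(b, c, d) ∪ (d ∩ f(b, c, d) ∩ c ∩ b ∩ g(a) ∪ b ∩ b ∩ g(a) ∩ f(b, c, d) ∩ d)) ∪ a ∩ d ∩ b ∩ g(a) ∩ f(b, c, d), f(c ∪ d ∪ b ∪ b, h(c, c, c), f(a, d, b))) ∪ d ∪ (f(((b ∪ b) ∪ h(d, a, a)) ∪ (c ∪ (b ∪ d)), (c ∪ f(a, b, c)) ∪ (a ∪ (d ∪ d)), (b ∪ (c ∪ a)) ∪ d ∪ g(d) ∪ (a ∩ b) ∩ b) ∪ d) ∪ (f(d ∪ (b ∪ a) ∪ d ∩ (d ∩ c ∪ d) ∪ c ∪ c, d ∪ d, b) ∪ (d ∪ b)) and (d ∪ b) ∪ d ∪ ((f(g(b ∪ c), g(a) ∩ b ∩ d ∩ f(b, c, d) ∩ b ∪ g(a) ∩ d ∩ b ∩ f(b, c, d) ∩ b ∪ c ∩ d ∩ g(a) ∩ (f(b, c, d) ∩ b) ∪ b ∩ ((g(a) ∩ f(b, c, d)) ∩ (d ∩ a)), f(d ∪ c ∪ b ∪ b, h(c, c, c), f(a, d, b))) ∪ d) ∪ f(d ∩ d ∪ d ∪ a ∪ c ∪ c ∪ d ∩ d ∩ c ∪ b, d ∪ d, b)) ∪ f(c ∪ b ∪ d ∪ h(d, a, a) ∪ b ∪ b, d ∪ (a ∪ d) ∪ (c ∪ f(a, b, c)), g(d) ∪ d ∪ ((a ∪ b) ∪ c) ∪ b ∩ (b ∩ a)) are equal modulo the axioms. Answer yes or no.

Answer: yes — both canonical forms are b ∪ d ∪ d ∪ d ∪ f(a ∪ b ∪ c ∪ c ∪ c ∩ d ∩ d ∪ d ∪ d ∩ d, d ∪ d, b) ∪ f(b ∪ b ∪ b ∪ c ∪ d ∪ h(d, a, a), a ∪ c ∪ d ∪ d ∪ f(a, b, c), a ∪ a ∩ b ∩ b ∪ b ∪ c ∪ d ∪ g(d)) ∪ f(g(b ∪ c), a ∩ b ∩ d ∩ f(b, c, d) ∩ g(a) ∪ b ∩ b ∩ d ∩ f(b, c, d) ∩ g(a) ∪ b ∩ b ∩ d ∩ f(b, c, d) ∩ g(a) ∪ b ∩ c ∩ d ∩ f(b, c, d) ∩ g(a), f(b ∪ b ∪ c ∪ d, h(c, c, c), f(a, d, b)))

Derivation:
Left:  f(g(b ∪ c), (b ∩ (b ∩ d) ∩ g(a) ∩ f(b, c, d) ∪ (d ∩ f(b, c, d) ∩ c ∩ b ∩ g(a) ∪ b ∩ b ∩ g(a) ∩ f(b, c, d) ∩ d)) ∪ a ∩ d ∩ b ∩ g(a) ∩ f(b, c, d), f(c ∪ d ∪ b ∪ b, h(c, c, c), f(a, d, b))) ∪ d ∪ (f(((b ∪ b) ∪ h(d, a, a)) ∪ (c ∪ (b ∪ d)), (c ∪ f(a, b, c)) ∪ (a ∪ (d ∪ d)), (b ∪ (c ∪ a)) ∪ d ∪ g(d) ∪ (a ∩ b) ∩ b) ∪ d) ∪ (f(d ∪ (b ∪ a) ∪ d ∩ (d ∩ c ∪ d) ∪ c ∪ c, d ∪ d, b) ∪ (d ∪ b))
  Distribute:  f(g(b ∪ c), a ∩ b ∩ d ∩ f(b, c, d) ∩ g(a) ∪ b ∩ b ∩ d ∩ f(b, c, d) ∩ g(a) ∪ b ∩ b ∩ d ∩ f(b, c, d) ∩ g(a) ∪ b ∩ c ∩ d ∩ f(b, c, d) ∩ g(a), f(b ∪ b ∪ c ∪ d, h(c, c, c), f(a, d, b))) ∪ d ∪ f(b ∪ b ∪ b ∪ c ∪ d ∪ h(d, a, a), a ∪ c ∪ d ∪ d ∪ f(a, b, c), a ∪ a ∩ b ∩ b ∪ b ∪ c ∪ d ∪ g(d)) ∪ d ∪ f(a ∪ b ∪ c ∪ c ∪ c ∩ d ∩ d ∪ d ∪ d ∩ d, d ∪ d, b) ∪ d ∪ b
  Order the arguments:  b ∪ d ∪ d ∪ d ∪ f(a ∪ b ∪ c ∪ c ∪ c ∩ d ∩ d ∪ d ∪ d ∩ d, d ∪ d, b) ∪ f(b ∪ b ∪ b ∪ c ∪ d ∪ h(d, a, a), a ∪ c ∪ d ∪ d ∪ f(a, b, c), a ∪ a ∩ b ∩ b ∪ b ∪ c ∪ d ∪ g(d)) ∪ f(g(b ∪ c), a ∩ b ∩ d ∩ f(b, c, d) ∩ g(a) ∪ b ∩ b ∩ d ∩ f(b, c, d) ∩ g(a) ∪ b ∩ b ∩ d ∩ f(b, c, d) ∩ g(a) ∪ b ∩ c ∩ d ∩ f(b, c, d) ∩ g(a), f(b ∪ b ∪ c ∪ d, h(c, c, c), f(a, d, b)))
Right:  (d ∪ b) ∪ d ∪ ((f(g(b ∪ c), g(a) ∩ b ∩ d ∩ f(b, c, d) ∩ b ∪ g(a) ∩ d ∩ b ∩ f(b, c, d) ∩ b ∪ c ∩ d ∩ g(a) ∩ (f(b, c, d) ∩ b) ∪ b ∩ ((g(a) ∩ f(b, c, d)) ∩ (d ∩ a)), f(d ∪ c ∪ b ∪ b, h(c, c, c), f(a, d, b))) ∪ d) ∪ f(d ∩ d ∪ d ∪ a ∪ c ∪ c ∪ d ∩ d ∩ c ∪ b, d ∪ d, b)) ∪ f(c ∪ b ∪ d ∪ h(d, a, a) ∪ b ∪ b, d ∪ (a ∪ d) ∪ (c ∪ f(a, b, c)), g(d) ∪ d ∪ ((a ∪ b) ∪ c) ∪ b ∩ (b ∩ a))
  Merge nested applications:  d ∪ b ∪ d ∪ f(g(b ∪ c), a ∩ b ∩ d ∩ f(b, c, d) ∩ g(a) ∪ b ∩ b ∩ d ∩ f(b, c, d) ∩ g(a) ∪ b ∩ b ∩ d ∩ f(b, c, d) ∩ g(a) ∪ b ∩ c ∩ d ∩ f(b, c, d) ∩ g(a), f(b ∪ b ∪ c ∪ d, h(c, c, c), f(a, d, b))) ∪ d ∪ f(a ∪ b ∪ c ∪ c ∪ c ∩ d ∩ d ∪ d ∪ d ∩ d, d ∪ d, b) ∪ f(b ∪ b ∪ b ∪ c ∪ d ∪ h(d, a, a), a ∪ c ∪ d ∪ d ∪ f(a, b, c), a ∪ a ∩ b ∩ b ∪ b ∪ c ∪ d ∪ g(d))
  Sort:  b ∪ d ∪ d ∪ d ∪ f(a ∪ b ∪ c ∪ c ∪ c ∩ d ∩ d ∪ d ∪ d ∩ d, d ∪ d, b) ∪ f(b ∪ b ∪ b ∪ c ∪ d ∪ h(d, a, a), a ∪ c ∪ d ∪ d ∪ f(a, b, c), a ∪ a ∩ b ∩ b ∪ b ∪ c ∪ d ∪ g(d)) ∪ f(g(b ∪ c), a ∩ b ∩ d ∩ f(b, c, d) ∩ g(a) ∪ b ∩ b ∩ d ∩ f(b, c, d) ∩ g(a) ∪ b ∩ b ∩ d ∩ f(b, c, d) ∩ g(a) ∪ b ∩ c ∩ d ∩ f(b, c, d) ∩ g(a), f(b ∪ b ∪ c ∪ d, h(c, c, c), f(a, d, b)))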